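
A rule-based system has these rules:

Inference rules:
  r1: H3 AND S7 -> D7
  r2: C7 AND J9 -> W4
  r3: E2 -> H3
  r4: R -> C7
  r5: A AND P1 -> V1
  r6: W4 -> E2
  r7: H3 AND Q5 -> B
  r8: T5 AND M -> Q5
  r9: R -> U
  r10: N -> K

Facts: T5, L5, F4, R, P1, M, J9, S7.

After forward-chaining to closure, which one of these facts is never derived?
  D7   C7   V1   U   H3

V1

Round 1: r4 [R -> C7]; r8 [T5 AND M -> Q5]; r9 [R -> U]. Adds C7, Q5, U.
Round 2: r2 [C7 AND J9 -> W4]. Adds W4.
Round 3: r6 [W4 -> E2]. Adds E2.
Round 4: r3 [E2 -> H3]. Adds H3.
Round 5: r1 [H3 AND S7 -> D7]; r7 [H3 AND Q5 -> B]. Adds D7, B.
Derived: H3 (round 4), U (round 1), C7 (round 1), D7 (round 5). V1 never appears in any round.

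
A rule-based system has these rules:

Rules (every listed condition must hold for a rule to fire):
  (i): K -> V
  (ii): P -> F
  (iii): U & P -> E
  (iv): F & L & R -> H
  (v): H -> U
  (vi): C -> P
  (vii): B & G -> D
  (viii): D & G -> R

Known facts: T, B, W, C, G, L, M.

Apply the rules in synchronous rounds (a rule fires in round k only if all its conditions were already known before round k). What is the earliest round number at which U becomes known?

[1] (vi) [C -> P]; (vii) [B & G -> D]. ⇒ new: P, D.
[2] (ii) [P -> F]; (viii) [D & G -> R]. ⇒ new: F, R.
[3] (iv) [F & L & R -> H]. ⇒ new: H.
[4] (v) [H -> U]. ⇒ new: U.
U first appears in round 4.

4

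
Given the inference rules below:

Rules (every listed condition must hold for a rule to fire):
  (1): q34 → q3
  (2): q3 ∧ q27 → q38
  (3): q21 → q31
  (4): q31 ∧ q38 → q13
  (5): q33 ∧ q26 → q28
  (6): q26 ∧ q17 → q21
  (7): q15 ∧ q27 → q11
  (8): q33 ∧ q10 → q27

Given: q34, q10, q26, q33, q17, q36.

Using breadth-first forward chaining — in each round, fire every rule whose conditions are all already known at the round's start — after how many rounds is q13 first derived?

Round 1: (1) [q34 → q3]; (5) [q33 ∧ q26 → q28]; (6) [q26 ∧ q17 → q21]; (8) [q33 ∧ q10 → q27]. New: q3, q28, q21, q27.
Round 2: (2) [q3 ∧ q27 → q38]; (3) [q21 → q31]. New: q38, q31.
Round 3: (4) [q31 ∧ q38 → q13]. New: q13.
q13 first appears in round 3.

3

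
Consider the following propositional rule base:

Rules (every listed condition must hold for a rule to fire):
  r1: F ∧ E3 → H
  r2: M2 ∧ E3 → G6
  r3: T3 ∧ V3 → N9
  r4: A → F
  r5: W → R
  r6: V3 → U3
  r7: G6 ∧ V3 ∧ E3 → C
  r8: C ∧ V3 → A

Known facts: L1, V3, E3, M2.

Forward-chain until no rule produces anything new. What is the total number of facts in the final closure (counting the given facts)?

Round 1 — r2, r6, derive G6, U3.
Round 2 — r7, derive C.
Round 3 — r8, derive A.
Round 4 — r4, derive F.
Round 5 — r1, derive H.
Closure: {A, C, E3, F, G6, H, L1, M2, U3, V3} — 10 facts.

10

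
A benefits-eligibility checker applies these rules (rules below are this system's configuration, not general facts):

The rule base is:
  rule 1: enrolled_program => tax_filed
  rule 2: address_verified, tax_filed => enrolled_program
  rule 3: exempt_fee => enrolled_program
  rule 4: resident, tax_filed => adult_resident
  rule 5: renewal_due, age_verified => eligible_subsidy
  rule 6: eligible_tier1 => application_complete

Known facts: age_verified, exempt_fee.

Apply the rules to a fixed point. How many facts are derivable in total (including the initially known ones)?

4

Round 1 — rule 3, derive enrolled_program.
Round 2 — rule 1, derive tax_filed.
Closure: {age_verified, enrolled_program, exempt_fee, tax_filed} — 4 facts.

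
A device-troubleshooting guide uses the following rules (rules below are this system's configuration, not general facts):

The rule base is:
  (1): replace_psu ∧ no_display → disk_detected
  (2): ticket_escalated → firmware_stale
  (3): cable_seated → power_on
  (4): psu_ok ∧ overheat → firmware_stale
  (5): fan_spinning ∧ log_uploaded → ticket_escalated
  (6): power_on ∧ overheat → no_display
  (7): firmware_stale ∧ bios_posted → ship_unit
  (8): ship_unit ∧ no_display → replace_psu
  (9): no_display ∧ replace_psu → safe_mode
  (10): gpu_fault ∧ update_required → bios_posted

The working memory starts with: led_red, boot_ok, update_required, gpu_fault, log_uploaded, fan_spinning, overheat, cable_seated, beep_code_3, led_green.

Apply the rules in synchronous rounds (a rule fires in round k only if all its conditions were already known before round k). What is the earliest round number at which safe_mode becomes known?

5

Round 1 fires (3), (5), (10), giving power_on, ticket_escalated, bios_posted.
Round 2 fires (2), (6), giving firmware_stale, no_display.
Round 3 fires (7), giving ship_unit.
Round 4 fires (8), giving replace_psu.
Round 5 fires (1), (9), giving disk_detected, safe_mode.
safe_mode first appears in round 5.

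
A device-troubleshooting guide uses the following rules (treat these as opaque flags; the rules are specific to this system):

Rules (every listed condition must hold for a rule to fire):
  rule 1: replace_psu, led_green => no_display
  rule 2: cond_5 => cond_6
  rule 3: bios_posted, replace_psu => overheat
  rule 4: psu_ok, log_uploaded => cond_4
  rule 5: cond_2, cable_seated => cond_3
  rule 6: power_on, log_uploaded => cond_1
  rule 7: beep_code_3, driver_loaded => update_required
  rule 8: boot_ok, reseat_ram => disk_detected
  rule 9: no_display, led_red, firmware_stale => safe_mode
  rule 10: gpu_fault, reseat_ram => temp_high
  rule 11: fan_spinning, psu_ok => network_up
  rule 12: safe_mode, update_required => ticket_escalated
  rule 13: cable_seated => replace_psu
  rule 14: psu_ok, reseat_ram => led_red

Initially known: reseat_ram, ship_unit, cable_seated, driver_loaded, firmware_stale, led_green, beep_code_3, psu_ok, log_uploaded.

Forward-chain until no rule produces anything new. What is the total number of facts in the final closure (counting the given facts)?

Round 1 — rule 4, rule 7, rule 13, rule 14, derive cond_4, update_required, replace_psu, led_red.
Round 2 — rule 1, derive no_display.
Round 3 — rule 9, derive safe_mode.
Round 4 — rule 12, derive ticket_escalated.
Closure: {beep_code_3, cable_seated, cond_4, driver_loaded, firmware_stale, led_green, led_red, log_uploaded, no_display, psu_ok, replace_psu, reseat_ram, safe_mode, ship_unit, ticket_escalated, update_required} — 16 facts.

16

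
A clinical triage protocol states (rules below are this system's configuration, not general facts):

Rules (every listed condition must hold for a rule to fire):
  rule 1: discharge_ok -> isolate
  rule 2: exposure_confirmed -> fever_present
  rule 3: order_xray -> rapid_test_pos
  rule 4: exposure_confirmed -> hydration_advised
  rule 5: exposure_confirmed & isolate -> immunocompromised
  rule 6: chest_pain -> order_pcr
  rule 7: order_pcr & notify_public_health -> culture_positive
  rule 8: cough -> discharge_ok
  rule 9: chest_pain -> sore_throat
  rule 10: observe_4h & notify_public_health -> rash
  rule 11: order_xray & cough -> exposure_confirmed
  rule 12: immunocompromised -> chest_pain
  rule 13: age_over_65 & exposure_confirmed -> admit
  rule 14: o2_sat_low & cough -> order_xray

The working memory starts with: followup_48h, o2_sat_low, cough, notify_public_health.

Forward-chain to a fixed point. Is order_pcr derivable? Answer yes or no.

yes

Round 1: rule 8 [cough -> discharge_ok]; rule 14 [o2_sat_low & cough -> order_xray]. New: discharge_ok, order_xray.
Round 2: rule 1 [discharge_ok -> isolate]; rule 3 [order_xray -> rapid_test_pos]; rule 11 [order_xray & cough -> exposure_confirmed]. New: isolate, rapid_test_pos, exposure_confirmed.
Round 3: rule 2 [exposure_confirmed -> fever_present]; rule 4 [exposure_confirmed -> hydration_advised]; rule 5 [exposure_confirmed & isolate -> immunocompromised]. New: fever_present, hydration_advised, immunocompromised.
Round 4: rule 12 [immunocompromised -> chest_pain]. New: chest_pain.
Round 5: rule 6 [chest_pain -> order_pcr]; rule 9 [chest_pain -> sore_throat]. New: order_pcr, sore_throat.
Round 6: rule 7 [order_pcr & notify_public_health -> culture_positive]. New: culture_positive.
order_pcr appears in round 5, so it is derivable.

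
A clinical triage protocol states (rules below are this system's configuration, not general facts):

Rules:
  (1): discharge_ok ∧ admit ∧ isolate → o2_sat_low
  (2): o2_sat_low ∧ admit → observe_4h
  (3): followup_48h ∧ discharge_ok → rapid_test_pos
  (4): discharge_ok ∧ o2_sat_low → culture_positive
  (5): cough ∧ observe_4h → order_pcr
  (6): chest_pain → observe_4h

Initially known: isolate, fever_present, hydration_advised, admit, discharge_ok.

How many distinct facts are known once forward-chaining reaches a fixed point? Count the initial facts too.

8

Round 1 — (1), derive o2_sat_low.
Round 2 — (2), (4), derive observe_4h, culture_positive.
Closure: {admit, culture_positive, discharge_ok, fever_present, hydration_advised, isolate, o2_sat_low, observe_4h} — 8 facts.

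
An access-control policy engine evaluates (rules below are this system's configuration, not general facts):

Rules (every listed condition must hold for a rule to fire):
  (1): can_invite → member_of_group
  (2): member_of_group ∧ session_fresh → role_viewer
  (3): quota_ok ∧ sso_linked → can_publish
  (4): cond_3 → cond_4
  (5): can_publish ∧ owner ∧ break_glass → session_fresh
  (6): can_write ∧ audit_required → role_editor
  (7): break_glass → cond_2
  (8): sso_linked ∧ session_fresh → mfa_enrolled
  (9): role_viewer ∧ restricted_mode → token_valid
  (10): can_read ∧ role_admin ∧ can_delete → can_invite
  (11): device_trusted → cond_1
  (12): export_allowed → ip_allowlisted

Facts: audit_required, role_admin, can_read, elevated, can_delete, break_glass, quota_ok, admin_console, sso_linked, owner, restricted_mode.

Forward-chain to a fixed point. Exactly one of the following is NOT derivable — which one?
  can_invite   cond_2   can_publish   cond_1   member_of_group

cond_1

Round 1: (3) [quota_ok ∧ sso_linked → can_publish]; (7) [break_glass → cond_2]; (10) [can_read ∧ role_admin ∧ can_delete → can_invite]. Adds can_publish, cond_2, can_invite.
Round 2: (1) [can_invite → member_of_group]; (5) [can_publish ∧ owner ∧ break_glass → session_fresh]. Adds member_of_group, session_fresh.
Round 3: (2) [member_of_group ∧ session_fresh → role_viewer]; (8) [sso_linked ∧ session_fresh → mfa_enrolled]. Adds role_viewer, mfa_enrolled.
Round 4: (9) [role_viewer ∧ restricted_mode → token_valid]. Adds token_valid.
Derived: can_publish (round 1), cond_2 (round 1), can_invite (round 1), member_of_group (round 2). cond_1 never appears in any round.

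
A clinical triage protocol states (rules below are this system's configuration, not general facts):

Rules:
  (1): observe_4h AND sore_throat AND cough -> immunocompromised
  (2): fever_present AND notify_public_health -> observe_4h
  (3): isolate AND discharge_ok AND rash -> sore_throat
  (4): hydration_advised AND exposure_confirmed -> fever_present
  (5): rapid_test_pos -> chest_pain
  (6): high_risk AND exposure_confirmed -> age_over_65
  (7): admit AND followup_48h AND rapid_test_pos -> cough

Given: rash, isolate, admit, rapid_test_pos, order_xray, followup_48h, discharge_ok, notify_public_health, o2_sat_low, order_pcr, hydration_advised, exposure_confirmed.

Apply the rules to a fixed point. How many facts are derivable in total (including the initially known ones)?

Round 1 — (3), (4), (5), (7), derive sore_throat, fever_present, chest_pain, cough.
Round 2 — (2), derive observe_4h.
Round 3 — (1), derive immunocompromised.
Closure: {admit, chest_pain, cough, discharge_ok, exposure_confirmed, fever_present, followup_48h, hydration_advised, immunocompromised, isolate, notify_public_health, o2_sat_low, observe_4h, order_pcr, order_xray, rapid_test_pos, rash, sore_throat} — 18 facts.

18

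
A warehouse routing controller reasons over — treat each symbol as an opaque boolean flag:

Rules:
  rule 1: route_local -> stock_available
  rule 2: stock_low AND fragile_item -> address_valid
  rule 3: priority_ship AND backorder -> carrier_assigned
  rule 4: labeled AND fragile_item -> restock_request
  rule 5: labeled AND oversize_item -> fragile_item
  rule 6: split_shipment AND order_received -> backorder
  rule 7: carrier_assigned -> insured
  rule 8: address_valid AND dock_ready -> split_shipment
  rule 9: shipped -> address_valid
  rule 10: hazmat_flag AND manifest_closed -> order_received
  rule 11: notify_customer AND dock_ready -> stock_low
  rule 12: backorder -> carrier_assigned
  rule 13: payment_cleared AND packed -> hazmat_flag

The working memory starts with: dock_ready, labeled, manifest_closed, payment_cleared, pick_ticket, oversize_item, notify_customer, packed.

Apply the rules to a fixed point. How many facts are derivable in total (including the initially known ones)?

18

Round 1: rule 5 [labeled AND oversize_item -> fragile_item]; rule 11 [notify_customer AND dock_ready -> stock_low]; rule 13 [payment_cleared AND packed -> hazmat_flag]. Adds fragile_item, stock_low, hazmat_flag.
Round 2: rule 2 [stock_low AND fragile_item -> address_valid]; rule 4 [labeled AND fragile_item -> restock_request]; rule 10 [hazmat_flag AND manifest_closed -> order_received]. Adds address_valid, restock_request, order_received.
Round 3: rule 8 [address_valid AND dock_ready -> split_shipment]. Adds split_shipment.
Round 4: rule 6 [split_shipment AND order_received -> backorder]. Adds backorder.
Round 5: rule 12 [backorder -> carrier_assigned]. Adds carrier_assigned.
Round 6: rule 7 [carrier_assigned -> insured]. Adds insured.
Closure: {address_valid, backorder, carrier_assigned, dock_ready, fragile_item, hazmat_flag, insured, labeled, manifest_closed, notify_customer, order_received, oversize_item, packed, payment_cleared, pick_ticket, restock_request, split_shipment, stock_low} — 18 facts.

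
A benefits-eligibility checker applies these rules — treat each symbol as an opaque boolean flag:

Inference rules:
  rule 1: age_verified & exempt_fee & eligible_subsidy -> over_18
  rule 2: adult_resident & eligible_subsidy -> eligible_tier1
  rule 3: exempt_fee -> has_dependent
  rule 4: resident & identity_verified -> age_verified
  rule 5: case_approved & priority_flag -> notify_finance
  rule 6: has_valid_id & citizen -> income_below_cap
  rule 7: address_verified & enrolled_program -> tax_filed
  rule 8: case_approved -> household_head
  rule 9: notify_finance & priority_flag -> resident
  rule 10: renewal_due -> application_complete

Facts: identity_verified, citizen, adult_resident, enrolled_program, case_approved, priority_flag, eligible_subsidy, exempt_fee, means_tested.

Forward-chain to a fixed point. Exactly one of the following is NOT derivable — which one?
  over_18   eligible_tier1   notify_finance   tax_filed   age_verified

tax_filed

Round 1 — rule 2, rule 3, rule 5, rule 8, derive eligible_tier1, has_dependent, notify_finance, household_head.
Round 2 — rule 9, derive resident.
Round 3 — rule 4, derive age_verified.
Round 4 — rule 1, derive over_18.
Derived: eligible_tier1 (round 1), over_18 (round 4), age_verified (round 3), notify_finance (round 1). tax_filed never appears in any round.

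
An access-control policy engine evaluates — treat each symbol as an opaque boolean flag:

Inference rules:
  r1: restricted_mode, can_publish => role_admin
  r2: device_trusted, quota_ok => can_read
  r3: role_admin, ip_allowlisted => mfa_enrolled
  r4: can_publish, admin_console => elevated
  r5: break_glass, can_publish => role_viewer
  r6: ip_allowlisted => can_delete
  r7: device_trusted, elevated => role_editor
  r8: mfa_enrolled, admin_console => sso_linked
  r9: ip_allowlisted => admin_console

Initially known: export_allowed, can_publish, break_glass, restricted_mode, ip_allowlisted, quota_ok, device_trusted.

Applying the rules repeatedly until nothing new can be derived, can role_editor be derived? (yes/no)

Round 1 — r1, r2, r5, r6, r9, derive role_admin, can_read, role_viewer, can_delete, admin_console.
Round 2 — r3, r4, derive mfa_enrolled, elevated.
Round 3 — r7, r8, derive role_editor, sso_linked.
role_editor appears in round 3, so it is derivable.

yes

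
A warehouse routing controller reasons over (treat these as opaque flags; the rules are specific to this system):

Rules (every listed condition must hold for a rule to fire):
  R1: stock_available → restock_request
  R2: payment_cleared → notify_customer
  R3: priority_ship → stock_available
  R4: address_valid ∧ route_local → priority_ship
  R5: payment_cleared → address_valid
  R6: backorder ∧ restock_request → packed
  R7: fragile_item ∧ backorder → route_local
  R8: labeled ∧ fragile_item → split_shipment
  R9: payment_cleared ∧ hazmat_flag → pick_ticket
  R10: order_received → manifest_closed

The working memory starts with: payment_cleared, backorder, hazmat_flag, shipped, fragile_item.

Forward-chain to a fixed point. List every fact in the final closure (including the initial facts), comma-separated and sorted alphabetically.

address_valid, backorder, fragile_item, hazmat_flag, notify_customer, packed, payment_cleared, pick_ticket, priority_ship, restock_request, route_local, shipped, stock_available

Round 1: R2 [payment_cleared → notify_customer]; R5 [payment_cleared → address_valid]; R7 [fragile_item ∧ backorder → route_local]; R9 [payment_cleared ∧ hazmat_flag → pick_ticket]. New: notify_customer, address_valid, route_local, pick_ticket.
Round 2: R4 [address_valid ∧ route_local → priority_ship]. New: priority_ship.
Round 3: R3 [priority_ship → stock_available]. New: stock_available.
Round 4: R1 [stock_available → restock_request]. New: restock_request.
Round 5: R6 [backorder ∧ restock_request → packed]. New: packed.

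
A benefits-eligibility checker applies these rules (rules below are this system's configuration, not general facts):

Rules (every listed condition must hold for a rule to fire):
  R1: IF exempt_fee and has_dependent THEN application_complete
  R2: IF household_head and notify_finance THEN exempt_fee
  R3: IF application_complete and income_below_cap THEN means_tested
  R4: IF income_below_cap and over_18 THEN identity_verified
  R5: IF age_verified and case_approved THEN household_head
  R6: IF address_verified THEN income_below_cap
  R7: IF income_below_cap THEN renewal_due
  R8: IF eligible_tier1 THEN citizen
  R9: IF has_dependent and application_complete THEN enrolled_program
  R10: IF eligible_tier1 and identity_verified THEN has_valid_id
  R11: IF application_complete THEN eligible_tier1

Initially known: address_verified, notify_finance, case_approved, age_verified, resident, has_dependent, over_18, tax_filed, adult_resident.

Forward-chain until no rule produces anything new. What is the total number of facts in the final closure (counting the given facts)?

20

[1] R5 [IF age_verified and case_approved THEN household_head]; R6 [IF address_verified THEN income_below_cap]. ⇒ new: household_head, income_below_cap.
[2] R2 [IF household_head and notify_finance THEN exempt_fee]; R4 [IF income_below_cap and over_18 THEN identity_verified]; R7 [IF income_below_cap THEN renewal_due]. ⇒ new: exempt_fee, identity_verified, renewal_due.
[3] R1 [IF exempt_fee and has_dependent THEN application_complete]. ⇒ new: application_complete.
[4] R3 [IF application_complete and income_below_cap THEN means_tested]; R9 [IF has_dependent and application_complete THEN enrolled_program]; R11 [IF application_complete THEN eligible_tier1]. ⇒ new: means_tested, enrolled_program, eligible_tier1.
[5] R8 [IF eligible_tier1 THEN citizen]; R10 [IF eligible_tier1 and identity_verified THEN has_valid_id]. ⇒ new: citizen, has_valid_id.
Closure: {address_verified, adult_resident, age_verified, application_complete, case_approved, citizen, eligible_tier1, enrolled_program, exempt_fee, has_dependent, has_valid_id, household_head, identity_verified, income_below_cap, means_tested, notify_finance, over_18, renewal_due, resident, tax_filed} — 20 facts.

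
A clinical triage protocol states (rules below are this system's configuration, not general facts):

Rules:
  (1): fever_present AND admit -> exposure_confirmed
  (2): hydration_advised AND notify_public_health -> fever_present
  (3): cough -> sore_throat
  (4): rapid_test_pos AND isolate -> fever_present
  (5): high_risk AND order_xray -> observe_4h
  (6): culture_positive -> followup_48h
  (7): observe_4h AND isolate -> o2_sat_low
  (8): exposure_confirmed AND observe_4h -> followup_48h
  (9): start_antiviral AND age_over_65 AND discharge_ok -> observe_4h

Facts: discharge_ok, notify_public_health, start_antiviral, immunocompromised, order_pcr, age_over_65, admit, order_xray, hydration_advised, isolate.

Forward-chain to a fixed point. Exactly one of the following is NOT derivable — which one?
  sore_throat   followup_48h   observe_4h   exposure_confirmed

sore_throat

Round 1: (2) [hydration_advised AND notify_public_health -> fever_present]; (9) [start_antiviral AND age_over_65 AND discharge_ok -> observe_4h]. Adds fever_present, observe_4h.
Round 2: (1) [fever_present AND admit -> exposure_confirmed]; (7) [observe_4h AND isolate -> o2_sat_low]. Adds exposure_confirmed, o2_sat_low.
Round 3: (8) [exposure_confirmed AND observe_4h -> followup_48h]. Adds followup_48h.
Derived: exposure_confirmed (round 2), observe_4h (round 1), followup_48h (round 3). sore_throat never appears in any round.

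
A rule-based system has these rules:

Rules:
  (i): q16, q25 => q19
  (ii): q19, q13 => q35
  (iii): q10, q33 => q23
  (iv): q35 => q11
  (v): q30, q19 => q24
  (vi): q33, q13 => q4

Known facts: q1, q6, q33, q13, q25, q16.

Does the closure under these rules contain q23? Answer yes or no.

no

Round 1 — (i), (vi), derive q19, q4.
Round 2 — (ii), derive q35.
Round 3 — (iv), derive q11.
Fixed point reached. q23 is concluded only by (iii); (iii) needs q10 (never derived).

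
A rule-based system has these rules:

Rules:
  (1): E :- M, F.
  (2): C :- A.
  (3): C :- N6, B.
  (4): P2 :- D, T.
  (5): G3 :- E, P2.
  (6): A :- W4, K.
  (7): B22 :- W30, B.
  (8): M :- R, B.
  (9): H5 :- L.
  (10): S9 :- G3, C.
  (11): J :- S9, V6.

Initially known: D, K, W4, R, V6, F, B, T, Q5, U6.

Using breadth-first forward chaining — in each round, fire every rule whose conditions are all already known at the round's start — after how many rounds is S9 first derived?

Round 1 — (4), (6), (8), derive P2, A, M.
Round 2 — (1), (2), derive E, C.
Round 3 — (5), derive G3.
Round 4 — (10), derive S9.
S9 first appears in round 4.

4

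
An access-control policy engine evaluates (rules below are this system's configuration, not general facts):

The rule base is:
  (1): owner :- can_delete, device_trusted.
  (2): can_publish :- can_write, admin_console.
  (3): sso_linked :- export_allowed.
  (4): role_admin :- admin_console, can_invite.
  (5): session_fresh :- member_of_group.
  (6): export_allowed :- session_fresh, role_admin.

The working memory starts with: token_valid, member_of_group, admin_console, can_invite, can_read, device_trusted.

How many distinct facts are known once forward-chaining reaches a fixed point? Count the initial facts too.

Round 1: (4) [role_admin :- admin_console, can_invite.]; (5) [session_fresh :- member_of_group.]. Adds role_admin, session_fresh.
Round 2: (6) [export_allowed :- session_fresh, role_admin.]. Adds export_allowed.
Round 3: (3) [sso_linked :- export_allowed.]. Adds sso_linked.
Closure: {admin_console, can_invite, can_read, device_trusted, export_allowed, member_of_group, role_admin, session_fresh, sso_linked, token_valid} — 10 facts.

10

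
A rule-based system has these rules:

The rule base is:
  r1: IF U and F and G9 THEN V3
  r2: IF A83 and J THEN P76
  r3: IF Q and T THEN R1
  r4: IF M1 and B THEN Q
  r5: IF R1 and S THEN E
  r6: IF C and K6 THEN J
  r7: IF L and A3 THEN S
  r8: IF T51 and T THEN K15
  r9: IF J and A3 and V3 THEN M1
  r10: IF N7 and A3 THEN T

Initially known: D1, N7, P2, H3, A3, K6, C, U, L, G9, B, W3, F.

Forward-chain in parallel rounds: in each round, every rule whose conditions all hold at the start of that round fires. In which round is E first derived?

5

Round 1 fires r1, r6, r7, r10, giving V3, J, S, T.
Round 2 fires r9, giving M1.
Round 3 fires r4, giving Q.
Round 4 fires r3, giving R1.
Round 5 fires r5, giving E.
E first appears in round 5.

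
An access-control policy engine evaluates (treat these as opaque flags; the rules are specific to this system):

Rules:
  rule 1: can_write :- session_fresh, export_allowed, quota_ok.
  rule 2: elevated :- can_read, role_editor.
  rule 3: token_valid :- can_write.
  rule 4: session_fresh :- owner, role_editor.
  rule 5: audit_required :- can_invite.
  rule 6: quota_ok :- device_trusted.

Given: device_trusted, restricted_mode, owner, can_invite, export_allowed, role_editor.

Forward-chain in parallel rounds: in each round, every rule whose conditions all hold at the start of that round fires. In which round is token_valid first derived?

3

Round 1: rule 4 [session_fresh :- owner, role_editor.]; rule 5 [audit_required :- can_invite.]; rule 6 [quota_ok :- device_trusted.]. Adds session_fresh, audit_required, quota_ok.
Round 2: rule 1 [can_write :- session_fresh, export_allowed, quota_ok.]. Adds can_write.
Round 3: rule 3 [token_valid :- can_write.]. Adds token_valid.
token_valid first appears in round 3.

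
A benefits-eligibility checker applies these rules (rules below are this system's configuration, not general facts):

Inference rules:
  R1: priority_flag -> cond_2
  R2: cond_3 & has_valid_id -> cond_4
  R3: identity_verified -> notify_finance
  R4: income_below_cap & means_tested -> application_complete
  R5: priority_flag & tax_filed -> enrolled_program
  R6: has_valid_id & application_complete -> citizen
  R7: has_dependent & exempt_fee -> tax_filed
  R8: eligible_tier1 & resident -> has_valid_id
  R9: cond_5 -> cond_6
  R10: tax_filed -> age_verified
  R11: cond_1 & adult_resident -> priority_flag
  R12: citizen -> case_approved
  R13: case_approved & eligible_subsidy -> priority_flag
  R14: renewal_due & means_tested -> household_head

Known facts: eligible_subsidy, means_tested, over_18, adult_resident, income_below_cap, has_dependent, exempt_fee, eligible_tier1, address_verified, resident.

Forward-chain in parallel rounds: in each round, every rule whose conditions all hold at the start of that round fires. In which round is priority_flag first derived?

[1] R4 [income_below_cap & means_tested -> application_complete]; R7 [has_dependent & exempt_fee -> tax_filed]; R8 [eligible_tier1 & resident -> has_valid_id]. ⇒ new: application_complete, tax_filed, has_valid_id.
[2] R6 [has_valid_id & application_complete -> citizen]; R10 [tax_filed -> age_verified]. ⇒ new: citizen, age_verified.
[3] R12 [citizen -> case_approved]. ⇒ new: case_approved.
[4] R13 [case_approved & eligible_subsidy -> priority_flag]. ⇒ new: priority_flag.
priority_flag first appears in round 4.

4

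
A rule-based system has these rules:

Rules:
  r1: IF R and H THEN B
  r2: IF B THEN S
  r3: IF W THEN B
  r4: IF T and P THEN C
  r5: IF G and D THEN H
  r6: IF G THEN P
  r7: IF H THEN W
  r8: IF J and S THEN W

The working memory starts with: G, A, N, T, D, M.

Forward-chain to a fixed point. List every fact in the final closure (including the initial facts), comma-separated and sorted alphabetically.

Round 1 — r5, r6, derive H, P.
Round 2 — r4, r7, derive C, W.
Round 3 — r3, derive B.
Round 4 — r2, derive S.

A, B, C, D, G, H, M, N, P, S, T, W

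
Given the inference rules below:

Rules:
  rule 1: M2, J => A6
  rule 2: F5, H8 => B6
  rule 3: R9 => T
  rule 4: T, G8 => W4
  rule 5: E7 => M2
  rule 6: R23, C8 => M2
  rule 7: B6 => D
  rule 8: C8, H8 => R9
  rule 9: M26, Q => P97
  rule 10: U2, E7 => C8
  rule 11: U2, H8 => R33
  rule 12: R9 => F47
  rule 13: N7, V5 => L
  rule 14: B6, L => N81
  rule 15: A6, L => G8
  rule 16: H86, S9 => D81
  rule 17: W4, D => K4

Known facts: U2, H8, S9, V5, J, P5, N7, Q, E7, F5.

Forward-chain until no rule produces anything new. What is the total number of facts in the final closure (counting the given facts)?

24

Round 1: rule 2 [F5, H8 => B6]; rule 5 [E7 => M2]; rule 10 [U2, E7 => C8]; rule 11 [U2, H8 => R33]; rule 13 [N7, V5 => L]. New: B6, M2, C8, R33, L.
Round 2: rule 1 [M2, J => A6]; rule 7 [B6 => D]; rule 8 [C8, H8 => R9]; rule 14 [B6, L => N81]. New: A6, D, R9, N81.
Round 3: rule 3 [R9 => T]; rule 12 [R9 => F47]; rule 15 [A6, L => G8]. New: T, F47, G8.
Round 4: rule 4 [T, G8 => W4]. New: W4.
Round 5: rule 17 [W4, D => K4]. New: K4.
Closure: {A6, B6, C8, D, E7, F47, F5, G8, H8, J, K4, L, M2, N7, N81, P5, Q, R33, R9, S9, T, U2, V5, W4} — 24 facts.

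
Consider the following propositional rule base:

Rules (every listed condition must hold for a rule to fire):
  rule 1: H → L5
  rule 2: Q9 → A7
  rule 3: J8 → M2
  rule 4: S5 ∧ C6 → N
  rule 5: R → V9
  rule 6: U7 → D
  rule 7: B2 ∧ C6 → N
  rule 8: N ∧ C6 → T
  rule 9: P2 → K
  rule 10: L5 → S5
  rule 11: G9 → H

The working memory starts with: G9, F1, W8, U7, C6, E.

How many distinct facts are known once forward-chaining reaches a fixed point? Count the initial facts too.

Round 1 — rule 6, rule 11, derive D, H.
Round 2 — rule 1, derive L5.
Round 3 — rule 10, derive S5.
Round 4 — rule 4, derive N.
Round 5 — rule 8, derive T.
Closure: {C6, D, E, F1, G9, H, L5, N, S5, T, U7, W8} — 12 facts.

12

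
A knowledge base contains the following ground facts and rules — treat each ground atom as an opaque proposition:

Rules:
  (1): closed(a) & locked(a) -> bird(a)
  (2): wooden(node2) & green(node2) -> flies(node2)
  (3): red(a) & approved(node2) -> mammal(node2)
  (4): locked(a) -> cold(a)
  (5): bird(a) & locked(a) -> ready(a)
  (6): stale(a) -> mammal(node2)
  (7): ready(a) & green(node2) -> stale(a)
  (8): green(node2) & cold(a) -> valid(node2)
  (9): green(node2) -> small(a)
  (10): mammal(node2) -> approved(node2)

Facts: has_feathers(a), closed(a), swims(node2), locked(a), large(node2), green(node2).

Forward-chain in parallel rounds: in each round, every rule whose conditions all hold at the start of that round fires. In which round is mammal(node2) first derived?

Round 1: (1) [closed(a) & locked(a) -> bird(a)]; (4) [locked(a) -> cold(a)]; (9) [green(node2) -> small(a)]. New: bird(a), cold(a), small(a).
Round 2: (5) [bird(a) & locked(a) -> ready(a)]; (8) [green(node2) & cold(a) -> valid(node2)]. New: ready(a), valid(node2).
Round 3: (7) [ready(a) & green(node2) -> stale(a)]. New: stale(a).
Round 4: (6) [stale(a) -> mammal(node2)]. New: mammal(node2).
mammal(node2) first appears in round 4.

4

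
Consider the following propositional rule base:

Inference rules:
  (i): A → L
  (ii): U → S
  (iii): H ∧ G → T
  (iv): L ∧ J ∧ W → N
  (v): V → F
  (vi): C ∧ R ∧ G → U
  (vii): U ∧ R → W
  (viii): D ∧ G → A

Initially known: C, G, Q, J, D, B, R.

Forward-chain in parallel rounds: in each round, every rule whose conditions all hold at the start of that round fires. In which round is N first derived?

3

Round 1 fires (vi), (viii), giving U, A.
Round 2 fires (i), (ii), (vii), giving L, S, W.
Round 3 fires (iv), giving N.
N first appears in round 3.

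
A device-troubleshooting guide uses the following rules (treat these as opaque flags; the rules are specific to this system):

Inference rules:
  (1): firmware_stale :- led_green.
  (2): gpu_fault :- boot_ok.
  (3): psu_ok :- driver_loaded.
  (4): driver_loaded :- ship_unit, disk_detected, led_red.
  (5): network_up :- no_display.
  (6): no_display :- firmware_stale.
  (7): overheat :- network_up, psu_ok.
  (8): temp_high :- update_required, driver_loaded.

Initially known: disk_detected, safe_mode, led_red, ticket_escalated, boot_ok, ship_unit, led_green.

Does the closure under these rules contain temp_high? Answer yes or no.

no

Round 1: (1) [firmware_stale :- led_green.]; (2) [gpu_fault :- boot_ok.]; (4) [driver_loaded :- ship_unit, disk_detected, led_red.]. Adds firmware_stale, gpu_fault, driver_loaded.
Round 2: (3) [psu_ok :- driver_loaded.]; (6) [no_display :- firmware_stale.]. Adds psu_ok, no_display.
Round 3: (5) [network_up :- no_display.]. Adds network_up.
Round 4: (7) [overheat :- network_up, psu_ok.]. Adds overheat.
Fixed point reached. temp_high is concluded only by (8); (8) needs update_required (never derived).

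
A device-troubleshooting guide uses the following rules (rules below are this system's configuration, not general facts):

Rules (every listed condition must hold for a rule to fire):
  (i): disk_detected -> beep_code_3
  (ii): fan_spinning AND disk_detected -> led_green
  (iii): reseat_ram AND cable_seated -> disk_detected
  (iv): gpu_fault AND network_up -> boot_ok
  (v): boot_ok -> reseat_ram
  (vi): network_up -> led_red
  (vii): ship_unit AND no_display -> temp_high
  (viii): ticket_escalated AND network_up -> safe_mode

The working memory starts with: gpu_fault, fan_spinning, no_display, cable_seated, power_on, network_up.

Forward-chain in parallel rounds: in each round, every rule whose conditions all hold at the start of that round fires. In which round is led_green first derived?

Round 1 — (iv), (vi), derive boot_ok, led_red.
Round 2 — (v), derive reseat_ram.
Round 3 — (iii), derive disk_detected.
Round 4 — (i), (ii), derive beep_code_3, led_green.
led_green first appears in round 4.

4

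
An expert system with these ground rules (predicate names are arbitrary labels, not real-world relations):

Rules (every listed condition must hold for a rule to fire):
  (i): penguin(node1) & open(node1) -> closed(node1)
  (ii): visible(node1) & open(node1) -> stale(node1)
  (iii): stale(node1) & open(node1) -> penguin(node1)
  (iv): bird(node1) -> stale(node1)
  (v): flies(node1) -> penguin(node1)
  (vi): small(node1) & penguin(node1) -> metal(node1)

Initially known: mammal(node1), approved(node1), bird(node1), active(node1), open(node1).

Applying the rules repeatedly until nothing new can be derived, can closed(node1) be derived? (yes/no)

Round 1: (iv) [bird(node1) -> stale(node1)]. Adds stale(node1).
Round 2: (iii) [stale(node1) & open(node1) -> penguin(node1)]. Adds penguin(node1).
Round 3: (i) [penguin(node1) & open(node1) -> closed(node1)]. Adds closed(node1).
closed(node1) appears in round 3, so it is derivable.

yes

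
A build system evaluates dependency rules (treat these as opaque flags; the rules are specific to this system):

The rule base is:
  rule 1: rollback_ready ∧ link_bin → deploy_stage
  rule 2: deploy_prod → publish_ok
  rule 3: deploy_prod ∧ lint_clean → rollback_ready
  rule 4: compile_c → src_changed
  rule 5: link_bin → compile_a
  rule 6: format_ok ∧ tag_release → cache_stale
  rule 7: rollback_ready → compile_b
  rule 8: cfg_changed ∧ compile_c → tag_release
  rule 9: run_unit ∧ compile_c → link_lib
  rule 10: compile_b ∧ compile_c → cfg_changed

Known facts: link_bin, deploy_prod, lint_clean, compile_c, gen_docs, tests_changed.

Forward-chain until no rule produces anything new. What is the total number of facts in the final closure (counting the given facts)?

[1] rule 2 [deploy_prod → publish_ok]; rule 3 [deploy_prod ∧ lint_clean → rollback_ready]; rule 4 [compile_c → src_changed]; rule 5 [link_bin → compile_a]. ⇒ new: publish_ok, rollback_ready, src_changed, compile_a.
[2] rule 1 [rollback_ready ∧ link_bin → deploy_stage]; rule 7 [rollback_ready → compile_b]. ⇒ new: deploy_stage, compile_b.
[3] rule 10 [compile_b ∧ compile_c → cfg_changed]. ⇒ new: cfg_changed.
[4] rule 8 [cfg_changed ∧ compile_c → tag_release]. ⇒ new: tag_release.
Closure: {cfg_changed, compile_a, compile_b, compile_c, deploy_prod, deploy_stage, gen_docs, link_bin, lint_clean, publish_ok, rollback_ready, src_changed, tag_release, tests_changed} — 14 facts.

14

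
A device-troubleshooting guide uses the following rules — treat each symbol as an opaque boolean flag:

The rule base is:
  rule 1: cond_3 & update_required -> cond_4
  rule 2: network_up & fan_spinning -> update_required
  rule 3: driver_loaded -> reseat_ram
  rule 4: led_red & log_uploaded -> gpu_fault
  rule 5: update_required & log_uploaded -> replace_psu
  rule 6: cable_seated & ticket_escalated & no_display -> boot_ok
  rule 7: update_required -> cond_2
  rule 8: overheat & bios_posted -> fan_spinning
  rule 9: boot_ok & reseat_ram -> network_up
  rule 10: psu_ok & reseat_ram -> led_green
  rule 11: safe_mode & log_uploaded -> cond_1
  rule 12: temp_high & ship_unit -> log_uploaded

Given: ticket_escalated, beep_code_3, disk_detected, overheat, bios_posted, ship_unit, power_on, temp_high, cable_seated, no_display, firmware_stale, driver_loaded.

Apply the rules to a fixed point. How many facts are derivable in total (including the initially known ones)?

Round 1 — rule 3, rule 6, rule 8, rule 12, derive reseat_ram, boot_ok, fan_spinning, log_uploaded.
Round 2 — rule 9, derive network_up.
Round 3 — rule 2, derive update_required.
Round 4 — rule 5, rule 7, derive replace_psu, cond_2.
Closure: {beep_code_3, bios_posted, boot_ok, cable_seated, cond_2, disk_detected, driver_loaded, fan_spinning, firmware_stale, log_uploaded, network_up, no_display, overheat, power_on, replace_psu, reseat_ram, ship_unit, temp_high, ticket_escalated, update_required} — 20 facts.

20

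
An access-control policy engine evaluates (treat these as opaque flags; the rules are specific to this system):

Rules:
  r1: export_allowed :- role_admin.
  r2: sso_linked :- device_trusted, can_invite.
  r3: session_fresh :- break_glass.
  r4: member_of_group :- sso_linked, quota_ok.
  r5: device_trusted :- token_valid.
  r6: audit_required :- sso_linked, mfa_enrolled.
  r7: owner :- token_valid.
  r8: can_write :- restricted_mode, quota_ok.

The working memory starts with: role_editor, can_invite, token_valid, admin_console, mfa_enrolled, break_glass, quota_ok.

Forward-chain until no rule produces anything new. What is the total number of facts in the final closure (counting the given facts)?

13

Round 1: r3 [session_fresh :- break_glass.]; r5 [device_trusted :- token_valid.]; r7 [owner :- token_valid.]. New: session_fresh, device_trusted, owner.
Round 2: r2 [sso_linked :- device_trusted, can_invite.]. New: sso_linked.
Round 3: r4 [member_of_group :- sso_linked, quota_ok.]; r6 [audit_required :- sso_linked, mfa_enrolled.]. New: member_of_group, audit_required.
Closure: {admin_console, audit_required, break_glass, can_invite, device_trusted, member_of_group, mfa_enrolled, owner, quota_ok, role_editor, session_fresh, sso_linked, token_valid} — 13 facts.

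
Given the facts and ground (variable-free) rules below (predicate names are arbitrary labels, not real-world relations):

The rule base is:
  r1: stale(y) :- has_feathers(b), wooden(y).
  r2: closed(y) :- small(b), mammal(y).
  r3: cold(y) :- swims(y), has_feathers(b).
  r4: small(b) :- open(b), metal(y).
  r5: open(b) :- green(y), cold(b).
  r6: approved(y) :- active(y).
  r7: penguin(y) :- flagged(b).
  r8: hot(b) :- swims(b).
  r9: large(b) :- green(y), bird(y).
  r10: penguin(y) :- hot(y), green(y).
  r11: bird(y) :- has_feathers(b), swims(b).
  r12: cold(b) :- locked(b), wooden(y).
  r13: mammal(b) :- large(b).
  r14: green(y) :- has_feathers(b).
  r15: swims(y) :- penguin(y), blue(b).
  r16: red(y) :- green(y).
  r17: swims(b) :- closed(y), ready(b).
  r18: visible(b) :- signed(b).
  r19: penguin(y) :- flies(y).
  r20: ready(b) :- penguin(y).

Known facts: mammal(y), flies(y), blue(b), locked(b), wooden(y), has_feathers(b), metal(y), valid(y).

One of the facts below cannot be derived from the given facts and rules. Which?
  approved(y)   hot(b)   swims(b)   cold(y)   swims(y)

Round 1 fires r1, r12, r14, r19, giving stale(y), cold(b), green(y), penguin(y).
Round 2 fires r5, r15, r16, r20, giving open(b), swims(y), red(y), ready(b).
Round 3 fires r3, r4, giving cold(y), small(b).
Round 4 fires r2, giving closed(y).
Round 5 fires r17, giving swims(b).
Round 6 fires r8, r11, giving hot(b), bird(y).
Round 7 fires r9, giving large(b).
Round 8 fires r13, giving mammal(b).
Derived: swims(y) (round 2), swims(b) (round 5), cold(y) (round 3), hot(b) (round 6). approved(y) never appears in any round.

approved(y)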